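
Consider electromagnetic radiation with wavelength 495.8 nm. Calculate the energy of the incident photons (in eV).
2.5007 eV

Using E = hf = hc/λ:

E = hc/λ = (6.626×10⁻³⁴ J·s)(3×10⁸ m/s) / (495.8×10⁻⁹ m)
E = 2.5007 eV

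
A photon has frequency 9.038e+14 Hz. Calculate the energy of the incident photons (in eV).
3.7378 eV

Using E = hf:

E = hf = (6.626×10⁻³⁴ J·s)(9.038e+14 Hz)
E = 3.7378 eV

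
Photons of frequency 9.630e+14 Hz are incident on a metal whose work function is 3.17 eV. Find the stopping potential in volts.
0.8126 V

The stopping potential V_s satisfies: eV_s = KE_max

First, find KE_max using Einstein's equation:
E_photon = hf = (6.626×10⁻³⁴ J·s)(9.630e+14 Hz) = 3.9826 eV
KE_max = E_photon - φ = 3.9826 - 3.17 = 0.8126 eV

Since eV_s = KE_max:
V_s = KE_max/e = 0.8126 V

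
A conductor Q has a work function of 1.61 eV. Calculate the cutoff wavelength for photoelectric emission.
770.09 nm

The threshold wavelength is when the photon energy equals the work function:
hc/λ₀ = φ

Solving for λ₀:
λ₀ = hc/φ = (6.626×10⁻³⁴ J·s)(3×10⁸ m/s) / (1.61 eV × 1.602×10⁻¹⁹ J/eV)
λ₀ = 770.09 nm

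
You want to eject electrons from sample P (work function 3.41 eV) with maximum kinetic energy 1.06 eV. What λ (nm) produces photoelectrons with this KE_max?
277.37 nm

From Einstein's equation: KE_max = hc/λ - φ

Rearranging for λ:
hc/λ = KE_max + φ
λ = hc/(KE_max + φ)

Required photon energy:
E_photon = KE_max + φ = 1.06 + 3.41 = 4.47 eV

Required wavelength:
λ = hc/E_photon = (6.626×10⁻³⁴)(3×10⁸) / (4.47 × 1.602×10⁻¹⁹)
λ = 277.37 nm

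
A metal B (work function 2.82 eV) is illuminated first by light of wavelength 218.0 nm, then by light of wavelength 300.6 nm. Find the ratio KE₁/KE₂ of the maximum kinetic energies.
2.1979

Using Einstein's equation: KE_max = hc/λ - φ

For λ₁ = 218.0 nm:
E₁ = hc/λ₁ = 5.6873 eV
KE₁ = E₁ - φ = 5.6873 - 2.82 = 2.8673 eV

For λ₂ = 300.6 nm:
E₂ = hc/λ₂ = 4.1246 eV
KE₂ = E₂ - φ = 4.1246 - 2.82 = 1.3046 eV

Ratio: KE₁/KE₂ = 2.8673/1.3046 = 2.1979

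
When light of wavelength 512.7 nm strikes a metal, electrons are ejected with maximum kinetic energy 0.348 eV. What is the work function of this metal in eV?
2.07 eV

From Einstein's photoelectric equation: KE_max = hf - φ = hc/λ - φ

Rearranging for φ:
φ = hc/λ - KE_max

Calculate photon energy:
E_photon = hc/λ = 2.4183 eV

Therefore:
φ = 2.4183 - 0.348 = 2.07 eV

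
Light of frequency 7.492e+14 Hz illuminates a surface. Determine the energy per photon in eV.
3.0984 eV

Using E = hf:

E = hf = (6.626×10⁻³⁴ J·s)(7.492e+14 Hz)
E = 3.0984 eV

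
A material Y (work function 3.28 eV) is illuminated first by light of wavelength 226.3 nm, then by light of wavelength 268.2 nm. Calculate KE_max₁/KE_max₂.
1.6374

Using Einstein's equation: KE_max = hc/λ - φ

For λ₁ = 226.3 nm:
E₁ = hc/λ₁ = 5.4788 eV
KE₁ = E₁ - φ = 5.4788 - 3.28 = 2.1988 eV

For λ₂ = 268.2 nm:
E₂ = hc/λ₂ = 4.6228 eV
KE₂ = E₂ - φ = 4.6228 - 3.28 = 1.3428 eV

Ratio: KE₁/KE₂ = 2.1988/1.3428 = 1.6374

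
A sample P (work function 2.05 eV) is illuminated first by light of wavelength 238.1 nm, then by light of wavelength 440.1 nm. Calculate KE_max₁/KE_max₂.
4.1154

Using Einstein's equation: KE_max = hc/λ - φ

For λ₁ = 238.1 nm:
E₁ = hc/λ₁ = 5.2072 eV
KE₁ = E₁ - φ = 5.2072 - 2.05 = 3.1572 eV

For λ₂ = 440.1 nm:
E₂ = hc/λ₂ = 2.8172 eV
KE₂ = E₂ - φ = 2.8172 - 2.05 = 0.7672 eV

Ratio: KE₁/KE₂ = 3.1572/0.7672 = 4.1154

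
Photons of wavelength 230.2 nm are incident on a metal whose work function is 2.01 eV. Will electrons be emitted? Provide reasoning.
Yes

For photoemission, the photon energy must exceed the work function.

Photon energy: E = hc/λ = 5.3859 eV
Work function: φ = 2.01 eV

Since E_photon (5.3859 eV) > φ (2.01 eV), photoemission WILL occur.
The threshold wavelength is λ₀ = hc/φ = 616.8 nm.
Since 230.2 nm < 616.8 nm, the light has sufficient energy.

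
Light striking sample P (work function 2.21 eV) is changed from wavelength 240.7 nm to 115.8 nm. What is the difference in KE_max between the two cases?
5.5558 eV

Using Einstein's equation: KE_max = hc/λ - φ

For λ₁ = 240.7 nm:
KE₁ = hc/λ₁ - φ = 5.1510 - 2.21 = 2.9410 eV

For λ₂ = 115.8 nm:
KE₂ = hc/λ₂ - φ = 10.7068 - 2.21 = 8.4968 eV

Change in KE:
ΔKE = KE₂ - KE₁ = 8.4968 - 2.9410 = 5.5558 eV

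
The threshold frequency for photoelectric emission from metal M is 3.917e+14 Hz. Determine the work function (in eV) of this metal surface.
1.62 eV

At the threshold frequency, photon energy equals work function:
φ = hf₀

Calculating:
φ = (6.626×10⁻³⁴ J·s)(3.917e+14 Hz)
φ = 1.62 eV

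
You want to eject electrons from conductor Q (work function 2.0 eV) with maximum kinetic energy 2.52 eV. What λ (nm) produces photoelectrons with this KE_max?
274.30 nm

From Einstein's equation: KE_max = hc/λ - φ

Rearranging for λ:
hc/λ = KE_max + φ
λ = hc/(KE_max + φ)

Required photon energy:
E_photon = KE_max + φ = 2.52 + 2.0 = 4.52 eV

Required wavelength:
λ = hc/E_photon = (6.626×10⁻³⁴)(3×10⁸) / (4.52 × 1.602×10⁻¹⁹)
λ = 274.30 nm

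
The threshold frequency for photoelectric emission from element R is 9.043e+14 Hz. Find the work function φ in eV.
3.74 eV

At the threshold frequency, photon energy equals work function:
φ = hf₀

Calculating:
φ = (6.626×10⁻³⁴ J·s)(9.043e+14 Hz)
φ = 3.74 eV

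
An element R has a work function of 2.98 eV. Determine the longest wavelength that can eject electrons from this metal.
416.05 nm

The threshold wavelength is when the photon energy equals the work function:
hc/λ₀ = φ

Solving for λ₀:
λ₀ = hc/φ = (6.626×10⁻³⁴ J·s)(3×10⁸ m/s) / (2.98 eV × 1.602×10⁻¹⁹ J/eV)
λ₀ = 416.05 nm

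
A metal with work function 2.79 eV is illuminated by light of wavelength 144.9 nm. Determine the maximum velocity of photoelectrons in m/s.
1.4242e+06 m/s

First, find the maximum kinetic energy:
E_photon = hc/λ = 8.5565 eV
KE_max = E_photon - φ = 8.5565 - 2.79 = 5.7665 eV

Convert to Joules: KE_max = 5.7665 × 1.602×10⁻¹⁹ J = 9.2390e-19 J

Then use KE = ½mv² to find velocity:
v = √(2·KE/m) = √(2 × 9.2390e-19 J / 9.109e-31 kg)
v = 1.4242e+06 m/s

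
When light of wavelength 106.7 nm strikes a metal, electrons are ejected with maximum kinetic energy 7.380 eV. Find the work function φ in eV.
4.24 eV

From Einstein's photoelectric equation: KE_max = hf - φ = hc/λ - φ

Rearranging for φ:
φ = hc/λ - KE_max

Calculate photon energy:
E_photon = hc/λ = 11.6199 eV

Therefore:
φ = 11.6199 - 7.380 = 4.24 eV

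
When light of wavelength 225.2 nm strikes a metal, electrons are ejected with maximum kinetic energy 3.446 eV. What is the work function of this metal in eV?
2.06 eV

From Einstein's photoelectric equation: KE_max = hf - φ = hc/λ - φ

Rearranging for φ:
φ = hc/λ - KE_max

Calculate photon energy:
E_photon = hc/λ = 5.5055 eV

Therefore:
φ = 5.5055 - 3.446 = 2.06 eV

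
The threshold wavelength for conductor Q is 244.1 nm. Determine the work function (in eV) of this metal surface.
5.08 eV

At the threshold wavelength, photon energy equals work function:
φ = hc/λ₀

Calculating:
φ = (6.626×10⁻³⁴ J·s)(3×10⁸ m/s) / (244.1×10⁻⁹ m)
φ = 5.08 eV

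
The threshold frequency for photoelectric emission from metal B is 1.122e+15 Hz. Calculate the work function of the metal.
4.64 eV

At the threshold frequency, photon energy equals work function:
φ = hf₀

Calculating:
φ = (6.626×10⁻³⁴ J·s)(1.122e+15 Hz)
φ = 4.64 eV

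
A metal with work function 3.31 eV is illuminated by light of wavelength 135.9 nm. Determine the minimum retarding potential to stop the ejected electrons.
5.8132 V

The stopping potential V_s satisfies: eV_s = KE_max

First, find KE_max using Einstein's equation:
E_photon = hc/λ = 9.1232 eV
KE_max = E_photon - φ = 9.1232 - 3.31 = 5.8132 eV

Since eV_s = KE_max:
V_s = KE_max/e = 5.8132 V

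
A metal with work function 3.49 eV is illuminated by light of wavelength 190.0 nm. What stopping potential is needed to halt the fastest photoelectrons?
3.0355 V

The stopping potential V_s satisfies: eV_s = KE_max

First, find KE_max using Einstein's equation:
E_photon = hc/λ = 6.5255 eV
KE_max = E_photon - φ = 6.5255 - 3.49 = 3.0355 eV

Since eV_s = KE_max:
V_s = KE_max/e = 3.0355 V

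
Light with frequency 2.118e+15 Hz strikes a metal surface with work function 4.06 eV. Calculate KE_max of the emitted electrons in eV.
4.6993 eV

Using Einstein's photoelectric equation: KE_max = hf - φ

First, calculate the photon energy:
E_photon = hf = (6.626×10⁻³⁴ J·s)(2.118e+15 Hz)
E_photon = 8.7593 eV

Then, the maximum kinetic energy:
KE_max = E_photon - φ = 8.7593 eV - 4.06 eV = 4.6993 eV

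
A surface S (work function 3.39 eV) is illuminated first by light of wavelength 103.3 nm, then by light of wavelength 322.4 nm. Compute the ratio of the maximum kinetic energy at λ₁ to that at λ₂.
18.9007

Using Einstein's equation: KE_max = hc/λ - φ

For λ₁ = 103.3 nm:
E₁ = hc/λ₁ = 12.0023 eV
KE₁ = E₁ - φ = 12.0023 - 3.39 = 8.6123 eV

For λ₂ = 322.4 nm:
E₂ = hc/λ₂ = 3.8457 eV
KE₂ = E₂ - φ = 3.8457 - 3.39 = 0.4557 eV

Ratio: KE₁/KE₂ = 8.6123/0.4557 = 18.9007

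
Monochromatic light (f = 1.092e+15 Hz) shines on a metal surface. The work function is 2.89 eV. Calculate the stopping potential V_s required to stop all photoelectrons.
1.6261 V

The stopping potential V_s satisfies: eV_s = KE_max

First, find KE_max using Einstein's equation:
E_photon = hf = (6.626×10⁻³⁴ J·s)(1.092e+15 Hz) = 4.5161 eV
KE_max = E_photon - φ = 4.5161 - 2.89 = 1.6261 eV

Since eV_s = KE_max:
V_s = KE_max/e = 1.6261 V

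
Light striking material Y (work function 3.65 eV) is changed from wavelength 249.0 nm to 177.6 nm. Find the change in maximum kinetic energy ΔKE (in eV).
2.0018 eV

Using Einstein's equation: KE_max = hc/λ - φ

For λ₁ = 249.0 nm:
KE₁ = hc/λ₁ - φ = 4.9793 - 3.65 = 1.3293 eV

For λ₂ = 177.6 nm:
KE₂ = hc/λ₂ - φ = 6.9811 - 3.65 = 3.3311 eV

Change in KE:
ΔKE = KE₂ - KE₁ = 3.3311 - 1.3293 = 2.0018 eV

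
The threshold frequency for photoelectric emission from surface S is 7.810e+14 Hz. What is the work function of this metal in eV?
3.23 eV

At the threshold frequency, photon energy equals work function:
φ = hf₀

Calculating:
φ = (6.626×10⁻³⁴ J·s)(7.810e+14 Hz)
φ = 3.23 eV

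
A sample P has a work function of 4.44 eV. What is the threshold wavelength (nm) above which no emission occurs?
279.24 nm

The threshold wavelength is when the photon energy equals the work function:
hc/λ₀ = φ

Solving for λ₀:
λ₀ = hc/φ = (6.626×10⁻³⁴ J·s)(3×10⁸ m/s) / (4.44 eV × 1.602×10⁻¹⁹ J/eV)
λ₀ = 279.24 nm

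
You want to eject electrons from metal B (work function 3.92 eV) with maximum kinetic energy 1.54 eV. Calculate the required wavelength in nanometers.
227.08 nm

From Einstein's equation: KE_max = hc/λ - φ

Rearranging for λ:
hc/λ = KE_max + φ
λ = hc/(KE_max + φ)

Required photon energy:
E_photon = KE_max + φ = 1.54 + 3.92 = 5.46 eV

Required wavelength:
λ = hc/E_photon = (6.626×10⁻³⁴)(3×10⁸) / (5.46 × 1.602×10⁻¹⁹)
λ = 227.08 nm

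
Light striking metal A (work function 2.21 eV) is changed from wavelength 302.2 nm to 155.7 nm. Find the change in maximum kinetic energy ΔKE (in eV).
3.8603 eV

Using Einstein's equation: KE_max = hc/λ - φ

For λ₁ = 302.2 nm:
KE₁ = hc/λ₁ - φ = 4.1027 - 2.21 = 1.8927 eV

For λ₂ = 155.7 nm:
KE₂ = hc/λ₂ - φ = 7.9630 - 2.21 = 5.7530 eV

Change in KE:
ΔKE = KE₂ - KE₁ = 5.7530 - 1.8927 = 3.8603 eV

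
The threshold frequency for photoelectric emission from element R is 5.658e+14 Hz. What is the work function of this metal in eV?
2.34 eV

At the threshold frequency, photon energy equals work function:
φ = hf₀

Calculating:
φ = (6.626×10⁻³⁴ J·s)(5.658e+14 Hz)
φ = 2.34 eV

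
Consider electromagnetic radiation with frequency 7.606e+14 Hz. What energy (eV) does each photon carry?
3.1456 eV

Using E = hf:

E = hf = (6.626×10⁻³⁴ J·s)(7.606e+14 Hz)
E = 3.1456 eV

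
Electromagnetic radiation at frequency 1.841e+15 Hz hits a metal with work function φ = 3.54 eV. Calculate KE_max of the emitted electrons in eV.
4.0738 eV

Using Einstein's photoelectric equation: KE_max = hf - φ

First, calculate the photon energy:
E_photon = hf = (6.626×10⁻³⁴ J·s)(1.841e+15 Hz)
E_photon = 7.6138 eV

Then, the maximum kinetic energy:
KE_max = E_photon - φ = 7.6138 eV - 3.54 eV = 4.0738 eV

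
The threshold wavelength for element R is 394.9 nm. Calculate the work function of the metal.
3.14 eV

At the threshold wavelength, photon energy equals work function:
φ = hc/λ₀

Calculating:
φ = (6.626×10⁻³⁴ J·s)(3×10⁸ m/s) / (394.9×10⁻⁹ m)
φ = 3.14 eV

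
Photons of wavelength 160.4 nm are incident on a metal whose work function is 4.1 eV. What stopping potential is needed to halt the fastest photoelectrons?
3.6297 V

The stopping potential V_s satisfies: eV_s = KE_max

First, find KE_max using Einstein's equation:
E_photon = hc/λ = 7.7297 eV
KE_max = E_photon - φ = 7.7297 - 4.1 = 3.6297 eV

Since eV_s = KE_max:
V_s = KE_max/e = 3.6297 V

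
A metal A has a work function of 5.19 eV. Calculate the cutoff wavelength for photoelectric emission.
238.89 nm

The threshold wavelength is when the photon energy equals the work function:
hc/λ₀ = φ

Solving for λ₀:
λ₀ = hc/φ = (6.626×10⁻³⁴ J·s)(3×10⁸ m/s) / (5.19 eV × 1.602×10⁻¹⁹ J/eV)
λ₀ = 238.89 nm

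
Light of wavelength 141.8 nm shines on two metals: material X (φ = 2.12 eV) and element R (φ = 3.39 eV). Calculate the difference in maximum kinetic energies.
1.2700 eV

Using KE_max = hc/λ - φ for each metal:

Photon energy: E = hc/λ = 8.7436 eV

For material X (φ₁ = 2.12 eV):
KE₁ = E - φ₁ = 8.7436 - 2.12 = 6.6236 eV

For element R (φ₂ = 3.39 eV):
KE₂ = E - φ₂ = 8.7436 - 3.39 = 5.3536 eV

Difference:
ΔKE = KE₁ - KE₂ = 6.6236 - 5.3536 = 1.2700 eV

Note: The difference equals the difference in work functions: 3.39 - 2.12 = 1.27 eV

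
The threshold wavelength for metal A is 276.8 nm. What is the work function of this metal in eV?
4.48 eV

At the threshold wavelength, photon energy equals work function:
φ = hc/λ₀

Calculating:
φ = (6.626×10⁻³⁴ J·s)(3×10⁸ m/s) / (276.8×10⁻⁹ m)
φ = 4.48 eV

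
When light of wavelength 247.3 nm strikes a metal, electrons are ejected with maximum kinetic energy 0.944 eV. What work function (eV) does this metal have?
4.07 eV

From Einstein's photoelectric equation: KE_max = hf - φ = hc/λ - φ

Rearranging for φ:
φ = hc/λ - KE_max

Calculate photon energy:
E_photon = hc/λ = 5.0135 eV

Therefore:
φ = 5.0135 - 0.944 = 4.07 eV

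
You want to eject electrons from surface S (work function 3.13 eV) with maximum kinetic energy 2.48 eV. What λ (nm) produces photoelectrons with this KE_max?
221.01 nm

From Einstein's equation: KE_max = hc/λ - φ

Rearranging for λ:
hc/λ = KE_max + φ
λ = hc/(KE_max + φ)

Required photon energy:
E_photon = KE_max + φ = 2.48 + 3.13 = 5.61 eV

Required wavelength:
λ = hc/E_photon = (6.626×10⁻³⁴)(3×10⁸) / (5.61 × 1.602×10⁻¹⁹)
λ = 221.01 nm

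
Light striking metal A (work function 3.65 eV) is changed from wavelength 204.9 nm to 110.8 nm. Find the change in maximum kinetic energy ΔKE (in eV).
5.1389 eV

Using Einstein's equation: KE_max = hc/λ - φ

For λ₁ = 204.9 nm:
KE₁ = hc/λ₁ - φ = 6.0510 - 3.65 = 2.4010 eV

For λ₂ = 110.8 nm:
KE₂ = hc/λ₂ - φ = 11.1899 - 3.65 = 7.5399 eV

Change in KE:
ΔKE = KE₂ - KE₁ = 7.5399 - 2.4010 = 5.1389 eV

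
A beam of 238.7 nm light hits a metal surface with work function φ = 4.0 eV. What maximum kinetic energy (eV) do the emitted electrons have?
1.1941 eV

Using Einstein's photoelectric equation: KE_max = hf - φ = hc/λ - φ

First, calculate the photon energy:
E_photon = hc/λ = (6.626×10⁻³⁴ J·s)(3×10⁸ m/s) / (238.7×10⁻⁹ m)
E_photon = 5.1941 eV

Then, the maximum kinetic energy:
KE_max = E_photon - φ = 5.1941 eV - 4.0 eV = 1.1941 eV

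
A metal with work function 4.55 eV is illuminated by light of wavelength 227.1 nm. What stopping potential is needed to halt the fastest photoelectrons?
0.9095 V

The stopping potential V_s satisfies: eV_s = KE_max

First, find KE_max using Einstein's equation:
E_photon = hc/λ = 5.4595 eV
KE_max = E_photon - φ = 5.4595 - 4.55 = 0.9095 eV

Since eV_s = KE_max:
V_s = KE_max/e = 0.9095 V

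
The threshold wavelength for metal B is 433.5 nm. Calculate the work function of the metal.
2.86 eV

At the threshold wavelength, photon energy equals work function:
φ = hc/λ₀

Calculating:
φ = (6.626×10⁻³⁴ J·s)(3×10⁸ m/s) / (433.5×10⁻⁹ m)
φ = 2.86 eV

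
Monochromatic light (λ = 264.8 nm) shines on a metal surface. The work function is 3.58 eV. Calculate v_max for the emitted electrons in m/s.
6.2266e+05 m/s

First, find the maximum kinetic energy:
E_photon = hc/λ = 4.6822 eV
KE_max = E_photon - φ = 4.6822 - 3.58 = 1.1022 eV

Convert to Joules: KE_max = 1.1022 × 1.602×10⁻¹⁹ J = 1.7659e-19 J

Then use KE = ½mv² to find velocity:
v = √(2·KE/m) = √(2 × 1.7659e-19 J / 9.109e-31 kg)
v = 6.2266e+05 m/s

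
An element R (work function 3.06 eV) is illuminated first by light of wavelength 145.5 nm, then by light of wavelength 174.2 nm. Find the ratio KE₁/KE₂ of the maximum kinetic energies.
1.3460

Using Einstein's equation: KE_max = hc/λ - φ

For λ₁ = 145.5 nm:
E₁ = hc/λ₁ = 8.5213 eV
KE₁ = E₁ - φ = 8.5213 - 3.06 = 5.4613 eV

For λ₂ = 174.2 nm:
E₂ = hc/λ₂ = 7.1173 eV
KE₂ = E₂ - φ = 7.1173 - 3.06 = 4.0573 eV

Ratio: KE₁/KE₂ = 5.4613/4.0573 = 1.3460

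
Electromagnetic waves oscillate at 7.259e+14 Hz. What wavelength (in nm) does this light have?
412.99 nm

Using the wave equation: c = fλ

Solving for wavelength:
λ = c/f = (3×10⁸ m/s) / (7.259e+14 Hz)
λ = 412.99 nm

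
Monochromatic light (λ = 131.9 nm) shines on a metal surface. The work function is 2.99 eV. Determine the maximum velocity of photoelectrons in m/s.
1.5016e+06 m/s

First, find the maximum kinetic energy:
E_photon = hc/λ = 9.3999 eV
KE_max = E_photon - φ = 9.3999 - 2.99 = 6.4099 eV

Convert to Joules: KE_max = 6.4099 × 1.602×10⁻¹⁹ J = 1.0270e-18 J

Then use KE = ½mv² to find velocity:
v = √(2·KE/m) = √(2 × 1.0270e-18 J / 9.109e-31 kg)
v = 1.5016e+06 m/s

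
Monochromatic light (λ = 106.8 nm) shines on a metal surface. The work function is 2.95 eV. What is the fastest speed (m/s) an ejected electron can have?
1.7453e+06 m/s

First, find the maximum kinetic energy:
E_photon = hc/λ = 11.6090 eV
KE_max = E_photon - φ = 11.6090 - 2.95 = 8.6590 eV

Convert to Joules: KE_max = 8.6590 × 1.602×10⁻¹⁹ J = 1.3873e-18 J

Then use KE = ½mv² to find velocity:
v = √(2·KE/m) = √(2 × 1.3873e-18 J / 9.109e-31 kg)
v = 1.7453e+06 m/s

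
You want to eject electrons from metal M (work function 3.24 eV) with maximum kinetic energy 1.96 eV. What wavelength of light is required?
238.43 nm

From Einstein's equation: KE_max = hc/λ - φ

Rearranging for λ:
hc/λ = KE_max + φ
λ = hc/(KE_max + φ)

Required photon energy:
E_photon = KE_max + φ = 1.96 + 3.24 = 5.20 eV

Required wavelength:
λ = hc/E_photon = (6.626×10⁻³⁴)(3×10⁸) / (5.20 × 1.602×10⁻¹⁹)
λ = 238.43 nm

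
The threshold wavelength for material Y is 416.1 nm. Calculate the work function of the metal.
2.98 eV

At the threshold wavelength, photon energy equals work function:
φ = hc/λ₀

Calculating:
φ = (6.626×10⁻³⁴ J·s)(3×10⁸ m/s) / (416.1×10⁻⁹ m)
φ = 2.98 eV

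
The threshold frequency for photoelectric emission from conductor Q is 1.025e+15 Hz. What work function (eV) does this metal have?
4.24 eV

At the threshold frequency, photon energy equals work function:
φ = hf₀

Calculating:
φ = (6.626×10⁻³⁴ J·s)(1.025e+15 Hz)
φ = 4.24 eV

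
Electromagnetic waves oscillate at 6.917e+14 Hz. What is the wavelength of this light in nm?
433.41 nm

Using the wave equation: c = fλ

Solving for wavelength:
λ = c/f = (3×10⁸ m/s) / (6.917e+14 Hz)
λ = 433.41 nm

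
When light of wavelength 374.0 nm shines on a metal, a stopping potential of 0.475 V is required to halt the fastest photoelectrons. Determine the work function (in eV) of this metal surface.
2.84 eV

The stopping potential gives the maximum kinetic energy: KE_max = eV_s = 0.475 eV

From Einstein's photoelectric equation: KE_max = hc/λ - φ
Rearranging: φ = hc/λ - KE_max

Calculate photon energy:
E_photon = hc/λ = (6.626×10⁻³⁴ J·s)(3×10⁸ m/s) / (374.0×10⁻⁹ m) = 3.3151 eV

Therefore:
φ = 3.3151 - 0.475 = 2.84 eV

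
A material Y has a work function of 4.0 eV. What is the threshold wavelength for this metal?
309.96 nm

The threshold wavelength is when the photon energy equals the work function:
hc/λ₀ = φ

Solving for λ₀:
λ₀ = hc/φ = (6.626×10⁻³⁴ J·s)(3×10⁸ m/s) / (4.0 eV × 1.602×10⁻¹⁹ J/eV)
λ₀ = 309.96 nm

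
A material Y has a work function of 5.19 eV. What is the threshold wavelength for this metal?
238.89 nm

The threshold wavelength is when the photon energy equals the work function:
hc/λ₀ = φ

Solving for λ₀:
λ₀ = hc/φ = (6.626×10⁻³⁴ J·s)(3×10⁸ m/s) / (5.19 eV × 1.602×10⁻¹⁹ J/eV)
λ₀ = 238.89 nm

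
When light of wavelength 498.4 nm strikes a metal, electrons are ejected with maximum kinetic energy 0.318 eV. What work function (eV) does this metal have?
2.17 eV

From Einstein's photoelectric equation: KE_max = hf - φ = hc/λ - φ

Rearranging for φ:
φ = hc/λ - KE_max

Calculate photon energy:
E_photon = hc/λ = 2.4876 eV

Therefore:
φ = 2.4876 - 0.318 = 2.17 eV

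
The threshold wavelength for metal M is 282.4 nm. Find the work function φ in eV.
4.39 eV

At the threshold wavelength, photon energy equals work function:
φ = hc/λ₀

Calculating:
φ = (6.626×10⁻³⁴ J·s)(3×10⁸ m/s) / (282.4×10⁻⁹ m)
φ = 4.39 eV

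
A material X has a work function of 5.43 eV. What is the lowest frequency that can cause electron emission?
1.3130e+15 Hz

The threshold frequency is when the photon energy equals the work function:
hf₀ = φ

Solving for f₀:
f₀ = φ/h = (5.43 eV × 1.602×10⁻¹⁹ J/eV) / (6.626×10⁻³⁴ J·s)
f₀ = 1.3130e+15 Hz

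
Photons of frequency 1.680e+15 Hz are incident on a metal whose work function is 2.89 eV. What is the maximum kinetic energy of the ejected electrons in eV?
4.0579 eV

Using Einstein's photoelectric equation: KE_max = hf - φ

First, calculate the photon energy:
E_photon = hf = (6.626×10⁻³⁴ J·s)(1.680e+15 Hz)
E_photon = 6.9479 eV

Then, the maximum kinetic energy:
KE_max = E_photon - φ = 6.9479 eV - 2.89 eV = 4.0579 eV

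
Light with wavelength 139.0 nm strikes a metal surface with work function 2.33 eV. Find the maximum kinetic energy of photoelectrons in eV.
6.5897 eV

Using Einstein's photoelectric equation: KE_max = hf - φ = hc/λ - φ

First, calculate the photon energy:
E_photon = hc/λ = (6.626×10⁻³⁴ J·s)(3×10⁸ m/s) / (139.0×10⁻⁹ m)
E_photon = 8.9197 eV

Then, the maximum kinetic energy:
KE_max = E_photon - φ = 8.9197 eV - 2.33 eV = 6.5897 eV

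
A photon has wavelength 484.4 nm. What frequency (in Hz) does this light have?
6.1889e+14 Hz

Using the wave equation: c = fλ

Solving for frequency:
f = c/λ = (3×10⁸ m/s) / (484.4×10⁻⁹ m)
f = 6.1889e+14 Hz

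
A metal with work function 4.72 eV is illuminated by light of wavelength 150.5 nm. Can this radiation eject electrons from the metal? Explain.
Yes

For photoemission, the photon energy must exceed the work function.

Photon energy: E = hc/λ = 8.2382 eV
Work function: φ = 4.72 eV

Since E_photon (8.2382 eV) > φ (4.72 eV), photoemission WILL occur.
The threshold wavelength is λ₀ = hc/φ = 262.7 nm.
Since 150.5 nm < 262.7 nm, the light has sufficient energy.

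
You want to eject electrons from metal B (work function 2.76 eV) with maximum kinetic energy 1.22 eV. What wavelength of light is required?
311.52 nm

From Einstein's equation: KE_max = hc/λ - φ

Rearranging for λ:
hc/λ = KE_max + φ
λ = hc/(KE_max + φ)

Required photon energy:
E_photon = KE_max + φ = 1.22 + 2.76 = 3.98 eV

Required wavelength:
λ = hc/E_photon = (6.626×10⁻³⁴)(3×10⁸) / (3.98 × 1.602×10⁻¹⁹)
λ = 311.52 nm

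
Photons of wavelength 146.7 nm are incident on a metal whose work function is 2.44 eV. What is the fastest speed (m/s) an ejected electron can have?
1.4542e+06 m/s

First, find the maximum kinetic energy:
E_photon = hc/λ = 8.4515 eV
KE_max = E_photon - φ = 8.4515 - 2.44 = 6.0115 eV

Convert to Joules: KE_max = 6.0115 × 1.602×10⁻¹⁹ J = 9.6316e-19 J

Then use KE = ½mv² to find velocity:
v = √(2·KE/m) = √(2 × 9.6316e-19 J / 9.109e-31 kg)
v = 1.4542e+06 m/s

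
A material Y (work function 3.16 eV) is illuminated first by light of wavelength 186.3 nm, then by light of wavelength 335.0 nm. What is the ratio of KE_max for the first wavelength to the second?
6.4602

Using Einstein's equation: KE_max = hc/λ - φ

For λ₁ = 186.3 nm:
E₁ = hc/λ₁ = 6.6551 eV
KE₁ = E₁ - φ = 6.6551 - 3.16 = 3.4951 eV

For λ₂ = 335.0 nm:
E₂ = hc/λ₂ = 3.7010 eV
KE₂ = E₂ - φ = 3.7010 - 3.16 = 0.5410 eV

Ratio: KE₁/KE₂ = 3.4951/0.5410 = 6.4602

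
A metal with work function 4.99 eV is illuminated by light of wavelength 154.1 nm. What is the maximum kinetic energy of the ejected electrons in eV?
3.0557 eV

Using Einstein's photoelectric equation: KE_max = hf - φ = hc/λ - φ

First, calculate the photon energy:
E_photon = hc/λ = (6.626×10⁻³⁴ J·s)(3×10⁸ m/s) / (154.1×10⁻⁹ m)
E_photon = 8.0457 eV

Then, the maximum kinetic energy:
KE_max = E_photon - φ = 8.0457 eV - 4.99 eV = 3.0557 eV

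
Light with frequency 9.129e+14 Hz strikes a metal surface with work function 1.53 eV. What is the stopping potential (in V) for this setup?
2.2455 V

The stopping potential V_s satisfies: eV_s = KE_max

First, find KE_max using Einstein's equation:
E_photon = hf = (6.626×10⁻³⁴ J·s)(9.129e+14 Hz) = 3.7755 eV
KE_max = E_photon - φ = 3.7755 - 1.53 = 2.2455 eV

Since eV_s = KE_max:
V_s = KE_max/e = 2.2455 V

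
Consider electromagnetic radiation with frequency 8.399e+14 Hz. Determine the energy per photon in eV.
3.4735 eV

Using E = hf:

E = hf = (6.626×10⁻³⁴ J·s)(8.399e+14 Hz)
E = 3.4735 eV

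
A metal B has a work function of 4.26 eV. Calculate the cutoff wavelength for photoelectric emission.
291.04 nm

The threshold wavelength is when the photon energy equals the work function:
hc/λ₀ = φ

Solving for λ₀:
λ₀ = hc/φ = (6.626×10⁻³⁴ J·s)(3×10⁸ m/s) / (4.26 eV × 1.602×10⁻¹⁹ J/eV)
λ₀ = 291.04 nm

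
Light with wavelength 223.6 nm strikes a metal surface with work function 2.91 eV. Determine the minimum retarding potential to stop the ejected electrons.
2.6349 V

The stopping potential V_s satisfies: eV_s = KE_max

First, find KE_max using Einstein's equation:
E_photon = hc/λ = 5.5449 eV
KE_max = E_photon - φ = 5.5449 - 2.91 = 2.6349 eV

Since eV_s = KE_max:
V_s = KE_max/e = 2.6349 V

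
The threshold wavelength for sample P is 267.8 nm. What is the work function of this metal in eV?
4.63 eV

At the threshold wavelength, photon energy equals work function:
φ = hc/λ₀

Calculating:
φ = (6.626×10⁻³⁴ J·s)(3×10⁸ m/s) / (267.8×10⁻⁹ m)
φ = 4.63 eV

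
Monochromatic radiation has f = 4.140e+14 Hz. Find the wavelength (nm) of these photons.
724.14 nm

Using the wave equation: c = fλ

Solving for wavelength:
λ = c/f = (3×10⁸ m/s) / (4.140e+14 Hz)
λ = 724.14 nm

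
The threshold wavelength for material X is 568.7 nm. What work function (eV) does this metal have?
2.18 eV

At the threshold wavelength, photon energy equals work function:
φ = hc/λ₀

Calculating:
φ = (6.626×10⁻³⁴ J·s)(3×10⁸ m/s) / (568.7×10⁻⁹ m)
φ = 2.18 eV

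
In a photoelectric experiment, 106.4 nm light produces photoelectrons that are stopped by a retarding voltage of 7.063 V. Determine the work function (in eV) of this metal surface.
4.59 eV

The stopping potential gives the maximum kinetic energy: KE_max = eV_s = 7.063 eV

From Einstein's photoelectric equation: KE_max = hc/λ - φ
Rearranging: φ = hc/λ - KE_max

Calculate photon energy:
E_photon = hc/λ = (6.626×10⁻³⁴ J·s)(3×10⁸ m/s) / (106.4×10⁻⁹ m) = 11.6527 eV

Therefore:
φ = 11.6527 - 7.063 = 4.59 eV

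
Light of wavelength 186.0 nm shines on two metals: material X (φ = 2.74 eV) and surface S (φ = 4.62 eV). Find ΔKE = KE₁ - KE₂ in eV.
1.8800 eV

Using KE_max = hc/λ - φ for each metal:

Photon energy: E = hc/λ = 6.6658 eV

For material X (φ₁ = 2.74 eV):
KE₁ = E - φ₁ = 6.6658 - 2.74 = 3.9258 eV

For surface S (φ₂ = 4.62 eV):
KE₂ = E - φ₂ = 6.6658 - 4.62 = 2.0458 eV

Difference:
ΔKE = KE₁ - KE₂ = 3.9258 - 2.0458 = 1.8800 eV

Note: The difference equals the difference in work functions: 4.62 - 2.74 = 1.88 eV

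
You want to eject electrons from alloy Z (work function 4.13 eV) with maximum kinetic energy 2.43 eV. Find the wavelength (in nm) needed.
189.00 nm

From Einstein's equation: KE_max = hc/λ - φ

Rearranging for λ:
hc/λ = KE_max + φ
λ = hc/(KE_max + φ)

Required photon energy:
E_photon = KE_max + φ = 2.43 + 4.13 = 6.56 eV

Required wavelength:
λ = hc/E_photon = (6.626×10⁻³⁴)(3×10⁸) / (6.56 × 1.602×10⁻¹⁹)
λ = 189.00 nm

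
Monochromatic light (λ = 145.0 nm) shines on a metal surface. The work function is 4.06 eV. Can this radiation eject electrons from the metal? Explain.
Yes

For photoemission, the photon energy must exceed the work function.

Photon energy: E = hc/λ = 8.5506 eV
Work function: φ = 4.06 eV

Since E_photon (8.5506 eV) > φ (4.06 eV), photoemission WILL occur.
The threshold wavelength is λ₀ = hc/φ = 305.4 nm.
Since 145.0 nm < 305.4 nm, the light has sufficient energy.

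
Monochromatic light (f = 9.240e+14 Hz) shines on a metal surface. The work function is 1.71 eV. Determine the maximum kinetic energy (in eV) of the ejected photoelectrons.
2.1114 eV

Using Einstein's photoelectric equation: KE_max = hf - φ

First, calculate the photon energy:
E_photon = hf = (6.626×10⁻³⁴ J·s)(9.240e+14 Hz)
E_photon = 3.8214 eV

Then, the maximum kinetic energy:
KE_max = E_photon - φ = 3.8214 eV - 1.71 eV = 2.1114 eV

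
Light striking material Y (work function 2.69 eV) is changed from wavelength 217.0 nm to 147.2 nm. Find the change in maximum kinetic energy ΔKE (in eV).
2.7093 eV

Using Einstein's equation: KE_max = hc/λ - φ

For λ₁ = 217.0 nm:
KE₁ = hc/λ₁ - φ = 5.7136 - 2.69 = 3.0236 eV

For λ₂ = 147.2 nm:
KE₂ = hc/λ₂ - φ = 8.4228 - 2.69 = 5.7328 eV

Change in KE:
ΔKE = KE₂ - KE₁ = 5.7328 - 3.0236 = 2.7093 eV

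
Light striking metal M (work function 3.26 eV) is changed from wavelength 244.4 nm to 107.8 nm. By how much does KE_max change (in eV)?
6.4283 eV

Using Einstein's equation: KE_max = hc/λ - φ

For λ₁ = 244.4 nm:
KE₁ = hc/λ₁ - φ = 5.0730 - 3.26 = 1.8130 eV

For λ₂ = 107.8 nm:
KE₂ = hc/λ₂ - φ = 11.5013 - 3.26 = 8.2413 eV

Change in KE:
ΔKE = KE₂ - KE₁ = 8.2413 - 1.8130 = 6.4283 eV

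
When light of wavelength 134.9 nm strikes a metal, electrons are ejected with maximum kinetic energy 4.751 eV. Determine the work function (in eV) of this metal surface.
4.44 eV

From Einstein's photoelectric equation: KE_max = hf - φ = hc/λ - φ

Rearranging for φ:
φ = hc/λ - KE_max

Calculate photon energy:
E_photon = hc/λ = 9.1908 eV

Therefore:
φ = 9.1908 - 4.751 = 4.44 eV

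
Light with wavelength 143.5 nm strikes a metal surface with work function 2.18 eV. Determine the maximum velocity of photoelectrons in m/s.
1.5074e+06 m/s

First, find the maximum kinetic energy:
E_photon = hc/λ = 8.6400 eV
KE_max = E_photon - φ = 8.6400 - 2.18 = 6.4600 eV

Convert to Joules: KE_max = 6.4600 × 1.602×10⁻¹⁹ J = 1.0350e-18 J

Then use KE = ½mv² to find velocity:
v = √(2·KE/m) = √(2 × 1.0350e-18 J / 9.109e-31 kg)
v = 1.5074e+06 m/s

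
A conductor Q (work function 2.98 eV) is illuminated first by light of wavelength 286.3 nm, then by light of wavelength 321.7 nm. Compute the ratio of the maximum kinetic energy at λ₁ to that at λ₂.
1.5452

Using Einstein's equation: KE_max = hc/λ - φ

For λ₁ = 286.3 nm:
E₁ = hc/λ₁ = 4.3306 eV
KE₁ = E₁ - φ = 4.3306 - 2.98 = 1.3506 eV

For λ₂ = 321.7 nm:
E₂ = hc/λ₂ = 3.8540 eV
KE₂ = E₂ - φ = 3.8540 - 2.98 = 0.8740 eV

Ratio: KE₁/KE₂ = 1.3506/0.8740 = 1.5452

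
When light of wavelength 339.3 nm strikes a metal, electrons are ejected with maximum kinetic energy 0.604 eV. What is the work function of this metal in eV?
3.05 eV

From Einstein's photoelectric equation: KE_max = hf - φ = hc/λ - φ

Rearranging for φ:
φ = hc/λ - KE_max

Calculate photon energy:
E_photon = hc/λ = 3.6541 eV

Therefore:
φ = 3.6541 - 0.604 = 3.05 eV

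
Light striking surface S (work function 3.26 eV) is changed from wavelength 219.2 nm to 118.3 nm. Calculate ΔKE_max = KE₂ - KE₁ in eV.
4.8243 eV

Using Einstein's equation: KE_max = hc/λ - φ

For λ₁ = 219.2 nm:
KE₁ = hc/λ₁ - φ = 5.6562 - 3.26 = 2.3962 eV

For λ₂ = 118.3 nm:
KE₂ = hc/λ₂ - φ = 10.4805 - 3.26 = 7.2205 eV

Change in KE:
ΔKE = KE₂ - KE₁ = 7.2205 - 2.3962 = 4.8243 eV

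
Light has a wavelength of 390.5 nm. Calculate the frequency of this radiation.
7.6771e+14 Hz

Using the wave equation: c = fλ

Solving for frequency:
f = c/λ = (3×10⁸ m/s) / (390.5×10⁻⁹ m)
f = 7.6771e+14 Hz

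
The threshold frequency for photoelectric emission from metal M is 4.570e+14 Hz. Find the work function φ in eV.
1.89 eV

At the threshold frequency, photon energy equals work function:
φ = hf₀

Calculating:
φ = (6.626×10⁻³⁴ J·s)(4.570e+14 Hz)
φ = 1.89 eV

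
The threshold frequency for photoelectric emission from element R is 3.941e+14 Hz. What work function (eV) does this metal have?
1.63 eV

At the threshold frequency, photon energy equals work function:
φ = hf₀

Calculating:
φ = (6.626×10⁻³⁴ J·s)(3.941e+14 Hz)
φ = 1.63 eV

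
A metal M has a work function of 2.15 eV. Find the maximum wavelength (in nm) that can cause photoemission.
576.67 nm

The threshold wavelength is when the photon energy equals the work function:
hc/λ₀ = φ

Solving for λ₀:
λ₀ = hc/φ = (6.626×10⁻³⁴ J·s)(3×10⁸ m/s) / (2.15 eV × 1.602×10⁻¹⁹ J/eV)
λ₀ = 576.67 nm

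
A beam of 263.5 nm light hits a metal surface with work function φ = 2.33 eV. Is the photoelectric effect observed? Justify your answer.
Yes

For photoemission, the photon energy must exceed the work function.

Photon energy: E = hc/λ = 4.7053 eV
Work function: φ = 2.33 eV

Since E_photon (4.7053 eV) > φ (2.33 eV), photoemission WILL occur.
The threshold wavelength is λ₀ = hc/φ = 532.1 nm.
Since 263.5 nm < 532.1 nm, the light has sufficient energy.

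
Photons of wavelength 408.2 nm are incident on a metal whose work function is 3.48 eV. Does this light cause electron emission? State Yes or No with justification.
No

For photoemission, the photon energy must exceed the work function.

Photon energy: E = hc/λ = 3.0373 eV
Work function: φ = 3.48 eV

Since E_photon (3.0373 eV) < φ (3.48 eV), photoemission will NOT occur.
The threshold wavelength is λ₀ = hc/φ = 356.3 nm.
Since 408.2 nm > 356.3 nm, the photons lack sufficient energy.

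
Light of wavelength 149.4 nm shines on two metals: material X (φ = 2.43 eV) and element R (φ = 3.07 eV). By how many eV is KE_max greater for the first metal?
0.6400 eV

Using KE_max = hc/λ - φ for each metal:

Photon energy: E = hc/λ = 8.2988 eV

For material X (φ₁ = 2.43 eV):
KE₁ = E - φ₁ = 8.2988 - 2.43 = 5.8688 eV

For element R (φ₂ = 3.07 eV):
KE₂ = E - φ₂ = 8.2988 - 3.07 = 5.2288 eV

Difference:
ΔKE = KE₁ - KE₂ = 5.8688 - 5.2288 = 0.6400 eV

Note: The difference equals the difference in work functions: 3.07 - 2.43 = 0.64 eV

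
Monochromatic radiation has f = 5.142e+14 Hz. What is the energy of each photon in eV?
2.1266 eV

Using E = hf:

E = hf = (6.626×10⁻³⁴ J·s)(5.142e+14 Hz)
E = 2.1266 eV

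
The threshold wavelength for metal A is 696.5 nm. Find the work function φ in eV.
1.78 eV

At the threshold wavelength, photon energy equals work function:
φ = hc/λ₀

Calculating:
φ = (6.626×10⁻³⁴ J·s)(3×10⁸ m/s) / (696.5×10⁻⁹ m)
φ = 1.78 eV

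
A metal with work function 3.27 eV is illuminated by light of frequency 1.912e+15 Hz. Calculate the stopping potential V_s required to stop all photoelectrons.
4.6374 V

The stopping potential V_s satisfies: eV_s = KE_max

First, find KE_max using Einstein's equation:
E_photon = hf = (6.626×10⁻³⁴ J·s)(1.912e+15 Hz) = 7.9074 eV
KE_max = E_photon - φ = 7.9074 - 3.27 = 4.6374 eV

Since eV_s = KE_max:
V_s = KE_max/e = 4.6374 V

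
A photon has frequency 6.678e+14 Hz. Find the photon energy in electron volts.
2.7618 eV

Using E = hf:

E = hf = (6.626×10⁻³⁴ J·s)(6.678e+14 Hz)
E = 2.7618 eV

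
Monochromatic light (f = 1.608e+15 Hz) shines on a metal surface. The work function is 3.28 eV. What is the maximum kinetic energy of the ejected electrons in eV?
3.3702 eV

Using Einstein's photoelectric equation: KE_max = hf - φ

First, calculate the photon energy:
E_photon = hf = (6.626×10⁻³⁴ J·s)(1.608e+15 Hz)
E_photon = 6.6502 eV

Then, the maximum kinetic energy:
KE_max = E_photon - φ = 6.6502 eV - 3.28 eV = 3.3702 eV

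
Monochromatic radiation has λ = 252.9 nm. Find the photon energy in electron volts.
4.9025 eV

Using E = hf = hc/λ:

E = hc/λ = (6.626×10⁻³⁴ J·s)(3×10⁸ m/s) / (252.9×10⁻⁹ m)
E = 4.9025 eV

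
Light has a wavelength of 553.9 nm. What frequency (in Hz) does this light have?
5.4124e+14 Hz

Using the wave equation: c = fλ

Solving for frequency:
f = c/λ = (3×10⁸ m/s) / (553.9×10⁻⁹ m)
f = 5.4124e+14 Hz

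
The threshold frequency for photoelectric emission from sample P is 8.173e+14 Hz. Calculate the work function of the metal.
3.38 eV

At the threshold frequency, photon energy equals work function:
φ = hf₀

Calculating:
φ = (6.626×10⁻³⁴ J·s)(8.173e+14 Hz)
φ = 3.38 eV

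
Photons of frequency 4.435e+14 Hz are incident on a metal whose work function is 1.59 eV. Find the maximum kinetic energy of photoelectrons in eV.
0.2442 eV

Using Einstein's photoelectric equation: KE_max = hf - φ

First, calculate the photon energy:
E_photon = hf = (6.626×10⁻³⁴ J·s)(4.435e+14 Hz)
E_photon = 1.8342 eV

Then, the maximum kinetic energy:
KE_max = E_photon - φ = 1.8342 eV - 1.59 eV = 0.2442 eV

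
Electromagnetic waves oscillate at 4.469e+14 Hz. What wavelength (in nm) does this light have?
670.83 nm

Using the wave equation: c = fλ

Solving for wavelength:
λ = c/f = (3×10⁸ m/s) / (4.469e+14 Hz)
λ = 670.83 nm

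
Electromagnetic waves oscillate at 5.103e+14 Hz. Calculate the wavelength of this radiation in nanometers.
587.48 nm

Using the wave equation: c = fλ

Solving for wavelength:
λ = c/f = (3×10⁸ m/s) / (5.103e+14 Hz)
λ = 587.48 nm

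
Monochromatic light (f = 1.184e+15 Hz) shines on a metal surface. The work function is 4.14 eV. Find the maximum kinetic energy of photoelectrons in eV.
0.7566 eV

Using Einstein's photoelectric equation: KE_max = hf - φ

First, calculate the photon energy:
E_photon = hf = (6.626×10⁻³⁴ J·s)(1.184e+15 Hz)
E_photon = 4.8966 eV

Then, the maximum kinetic energy:
KE_max = E_photon - φ = 4.8966 eV - 4.14 eV = 0.7566 eV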